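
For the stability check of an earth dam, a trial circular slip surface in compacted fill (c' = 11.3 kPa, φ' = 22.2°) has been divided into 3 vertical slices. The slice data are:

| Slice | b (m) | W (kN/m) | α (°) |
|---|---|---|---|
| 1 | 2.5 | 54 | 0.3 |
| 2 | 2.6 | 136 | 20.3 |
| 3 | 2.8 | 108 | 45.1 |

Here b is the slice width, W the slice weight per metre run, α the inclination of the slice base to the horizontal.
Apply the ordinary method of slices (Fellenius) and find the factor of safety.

FS = 1.69

Ordinary method of slices: FS = Σ[c'·Δl_i + (W_i cosα_i)·tanφ'] / Σ W_i sinα_i, with Δl_i = b_i / cosα_i.
Slice 1: Δl = 2.5/cos0.3° = 2.500 m; N'_1 = 54·cos0.3° = 54.0; c'Δl = 28.25; W sinα = 0.3
Slice 2: Δl = 2.6/cos20.3° = 2.772 m; N'_2 = 136·cos20.3° = 127.6; c'Δl = 31.33; W sinα = 47.2
Slice 3: Δl = 2.8/cos45.1° = 3.967 m; N'_3 = 108·cos45.1° = 76.2; c'Δl = 44.82; W sinα = 76.5
Σc'Δl = 104.4 kN/m; ΣN' = 257.8 kN/m; ΣW sinα = 124.0 kN/m
Resisting = 104.4 + 257.8·tan22.2° = 104.4 + 105.2 = 209.6 kN/m
FS = 209.6 / 124.0 = 1.691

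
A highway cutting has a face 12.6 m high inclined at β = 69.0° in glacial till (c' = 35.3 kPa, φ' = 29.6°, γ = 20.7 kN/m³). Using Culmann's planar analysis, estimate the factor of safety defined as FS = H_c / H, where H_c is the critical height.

FS = 1.93

H_c = (4c'/γ) · sinβ cosφ' / [1 − cos(β − φ')]
    = (4·35.3/20.7) · sin69.0°·cos29.6° / [1 − cos39.4°]
    = 6.821 · 0.8117 / 0.2273 = 24.36 m
FS = H_c / H = 24.36 / 12.6 = 1.934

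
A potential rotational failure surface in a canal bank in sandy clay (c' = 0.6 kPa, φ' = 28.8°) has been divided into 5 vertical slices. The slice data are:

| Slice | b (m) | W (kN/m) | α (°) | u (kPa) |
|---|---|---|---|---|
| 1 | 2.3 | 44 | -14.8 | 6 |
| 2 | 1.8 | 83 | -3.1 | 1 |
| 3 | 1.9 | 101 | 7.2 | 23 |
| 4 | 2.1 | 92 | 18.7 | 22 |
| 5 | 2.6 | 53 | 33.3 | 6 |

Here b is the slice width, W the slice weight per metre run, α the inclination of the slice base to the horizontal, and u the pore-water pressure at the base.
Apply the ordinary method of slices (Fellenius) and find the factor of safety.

Ordinary method of slices: FS = Σ[c'·Δl_i + (W_i cosα_i − u_i·Δl_i)·tanφ'] / Σ W_i sinα_i, with Δl_i = b_i / cosα_i.
Slice 1: Δl = 2.3/cos(-14.8°) = 2.379 m; N'_1 = 44·cos(-14.8°) − 6·2.379 = 28.3; c'Δl = 1.43; W sinα = -11.2
Slice 2: Δl = 1.8/cos(-3.1°) = 1.803 m; N'_2 = 83·cos(-3.1°) − 1·1.803 = 81.1; c'Δl = 1.08; W sinα = -4.5
Slice 3: Δl = 1.9/cos7.2° = 1.915 m; N'_3 = 101·cos7.2° − 23·1.915 = 56.2; c'Δl = 1.15; W sinα = 12.7
Slice 4: Δl = 2.1/cos18.7° = 2.217 m; N'_4 = 92·cos18.7° − 22·2.217 = 38.4; c'Δl = 1.33; W sinα = 29.5
Slice 5: Δl = 2.6/cos33.3° = 3.111 m; N'_5 = 53·cos33.3° − 6·3.111 = 25.6; c'Δl = 1.87; W sinα = 29.1
Σc'Δl = 6.9 kN/m; ΣN' = 229.5 kN/m; ΣW sinα = 55.5 kN/m
Resisting = 6.9 + 229.5·tan28.8° = 6.9 + 126.2 = 133.0 kN/m
FS = 133.0 / 55.5 = 2.396

FS = 2.40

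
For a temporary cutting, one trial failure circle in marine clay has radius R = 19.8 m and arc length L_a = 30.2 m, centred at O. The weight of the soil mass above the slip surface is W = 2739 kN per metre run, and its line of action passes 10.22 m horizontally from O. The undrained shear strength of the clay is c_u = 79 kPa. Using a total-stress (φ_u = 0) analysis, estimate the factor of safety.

FS = 1.69

Taking moments about the centre O, the resisting moment is provided by the undrained shear strength acting along the arc:
M_R = c_u·L_a·R = 79·30.20·19.8 = 47238.8 kN·m/m
M_D = W·d = 2739·10.22 = 27992.6 kN·m/m
FS = M_R / M_D = 47238.8 / 27992.6 = 1.688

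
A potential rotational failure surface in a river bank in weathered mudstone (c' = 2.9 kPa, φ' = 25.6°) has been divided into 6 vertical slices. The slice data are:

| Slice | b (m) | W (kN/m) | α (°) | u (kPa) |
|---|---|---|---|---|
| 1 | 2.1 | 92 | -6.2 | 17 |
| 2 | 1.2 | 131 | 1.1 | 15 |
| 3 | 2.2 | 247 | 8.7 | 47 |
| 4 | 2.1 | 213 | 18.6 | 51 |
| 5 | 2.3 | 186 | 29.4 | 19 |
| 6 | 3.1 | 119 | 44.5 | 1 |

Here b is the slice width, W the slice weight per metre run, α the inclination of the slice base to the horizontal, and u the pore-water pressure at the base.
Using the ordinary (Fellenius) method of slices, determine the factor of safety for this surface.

Ordinary method of slices: FS = Σ[c'·Δl_i + (W_i cosα_i − u_i·Δl_i)·tanφ'] / Σ W_i sinα_i, with Δl_i = b_i / cosα_i.
Slice 1: Δl = 2.1/cos(-6.2°) = 2.112 m; N'_1 = 92·cos(-6.2°) − 17·2.112 = 55.6; c'Δl = 6.13; W sinα = -9.9
Slice 2: Δl = 1.2/cos1.1° = 1.200 m; N'_2 = 131·cos1.1° − 15·1.200 = 113.0; c'Δl = 3.48; W sinα = 2.5
Slice 3: Δl = 2.2/cos8.7° = 2.226 m; N'_3 = 247·cos8.7° − 47·2.226 = 139.6; c'Δl = 6.45; W sinα = 37.4
Slice 4: Δl = 2.1/cos18.6° = 2.216 m; N'_4 = 213·cos18.6° − 51·2.216 = 88.9; c'Δl = 6.43; W sinα = 67.9
Slice 5: Δl = 2.3/cos29.4° = 2.640 m; N'_5 = 186·cos29.4° − 19·2.640 = 111.9; c'Δl = 7.66; W sinα = 91.3
Slice 6: Δl = 3.1/cos44.5° = 4.346 m; N'_6 = 119·cos44.5° − 1·4.346 = 80.5; c'Δl = 12.60; W sinα = 83.4
Σc'Δl = 42.7 kN/m; ΣN' = 589.4 kN/m; ΣW sinα = 272.6 kN/m
Resisting = 42.7 + 589.4·tan25.6° = 42.7 + 282.4 = 325.1 kN/m
FS = 325.1 / 272.6 = 1.193

FS = 1.19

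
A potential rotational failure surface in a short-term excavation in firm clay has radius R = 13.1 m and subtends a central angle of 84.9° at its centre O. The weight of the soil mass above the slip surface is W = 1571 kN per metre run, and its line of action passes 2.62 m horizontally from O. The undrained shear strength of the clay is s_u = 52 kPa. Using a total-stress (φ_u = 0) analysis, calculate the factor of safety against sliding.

Taking moments about the centre O, the resisting moment is provided by the undrained shear strength acting along the arc:
Arc length L_a = R·θ = 13.1·(84.9°·π/180) = 13.1·1.4818 = 19.41 m
M_R = s_u·L_a·R = 52·19.41·13.1 = 13223.0 kN·m/m
M_D = W·d = 1571·2.62 = 4116.0 kN·m/m
FS = M_R / M_D = 13223.0 / 4116.0 = 3.213

FS = 3.21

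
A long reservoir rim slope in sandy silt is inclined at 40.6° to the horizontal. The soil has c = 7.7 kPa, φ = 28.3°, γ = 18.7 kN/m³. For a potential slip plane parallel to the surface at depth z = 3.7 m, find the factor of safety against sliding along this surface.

FS = 0.85

For an infinite slope with a slip plane parallel to the surface (no pore pressure): FS = [c + γz cos²β tanφ] / [γz sinβ cosβ].
γz = 18.7·3.7 = 69.19 kN/m²
Numerator = 7.7 + 69.19·cos²40.6°·tan28.3° = 7.7 + 69.19·0.5765·0.5384 = 29.177 kPa
Denominator = 69.19·sin40.6°·cos40.6° = 69.19·0.6508·0.7593 = 34.188 kPa
FS = 29.177 / 34.188 = 0.853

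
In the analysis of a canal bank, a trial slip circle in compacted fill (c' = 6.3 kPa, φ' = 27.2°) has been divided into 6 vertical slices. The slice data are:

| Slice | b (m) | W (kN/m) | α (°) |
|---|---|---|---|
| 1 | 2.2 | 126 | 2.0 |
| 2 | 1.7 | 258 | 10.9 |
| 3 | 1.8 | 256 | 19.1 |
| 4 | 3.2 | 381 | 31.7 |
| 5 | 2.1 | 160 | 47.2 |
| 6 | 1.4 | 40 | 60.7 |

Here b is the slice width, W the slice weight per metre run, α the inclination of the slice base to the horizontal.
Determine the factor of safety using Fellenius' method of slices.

Ordinary method of slices: FS = Σ[c'·Δl_i + (W_i cosα_i)·tanφ'] / Σ W_i sinα_i, with Δl_i = b_i / cosα_i.
Slice 1: Δl = 2.2/cos2.0° = 2.201 m; N'_1 = 126·cos2.0° = 125.9; c'Δl = 13.87; W sinα = 4.4
Slice 2: Δl = 1.7/cos10.9° = 1.731 m; N'_2 = 258·cos10.9° = 253.3; c'Δl = 10.91; W sinα = 48.8
Slice 3: Δl = 1.8/cos19.1° = 1.905 m; N'_3 = 256·cos19.1° = 241.9; c'Δl = 12.00; W sinα = 83.8
Slice 4: Δl = 3.2/cos31.7° = 3.761 m; N'_4 = 381·cos31.7° = 324.2; c'Δl = 23.70; W sinα = 200.2
Slice 5: Δl = 2.1/cos47.2° = 3.091 m; N'_5 = 160·cos47.2° = 108.7; c'Δl = 19.47; W sinα = 117.4
Slice 6: Δl = 1.4/cos60.7° = 2.861 m; N'_6 = 40·cos60.7° = 19.6; c'Δl = 18.02; W sinα = 34.9
Σc'Δl = 98.0 kN/m; ΣN' = 1073.6 kN/m; ΣW sinα = 489.4 kN/m
Resisting = 98.0 + 1073.6·tan27.2° = 98.0 + 551.8 = 649.7 kN/m
FS = 649.7 / 489.4 = 1.328

FS = 1.33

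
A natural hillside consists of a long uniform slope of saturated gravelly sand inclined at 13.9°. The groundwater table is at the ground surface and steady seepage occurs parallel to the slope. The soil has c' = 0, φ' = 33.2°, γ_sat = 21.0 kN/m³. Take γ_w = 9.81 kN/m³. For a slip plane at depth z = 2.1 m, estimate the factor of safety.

With seepage parallel to the slope and the water table at the surface, the effective normal stress on the slip plane uses the buoyant unit weight γ' = γ_sat − γ_w while the driving shear stress uses γ_sat:
FS = [c' + γ' z cos²β tanφ'] / [γ_sat z sinβ cosβ]
(For c' = 0 this reduces to FS = (γ'/γ_sat)·tanφ'/tanβ.)
γ' = 21.0 − 9.81 = 11.19 kN/m³
Numerator = 0.0 + 11.19·2.1·cos²13.9°·tan33.2° = 0.0 + 11.19·2.1·0.9423·0.6544 = 14.490 kPa
Denominator = 21.0·2.1·sin13.9°·cos13.9° = 21.0·2.1·0.2402·0.9707 = 10.284 kPa
FS = 14.490 / 10.284 = 1.409

FS = 1.41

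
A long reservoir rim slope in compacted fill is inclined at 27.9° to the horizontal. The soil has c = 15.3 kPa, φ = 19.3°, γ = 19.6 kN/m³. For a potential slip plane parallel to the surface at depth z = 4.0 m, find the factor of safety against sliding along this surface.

FS = 1.13

For an infinite slope with a slip plane parallel to the surface (no pore pressure): FS = [c + γz cos²β tanφ] / [γz sinβ cosβ].
γz = 19.6·4.0 = 78.40 kN/m²
Numerator = 15.3 + 78.40·cos²27.9°·tan19.3° = 15.3 + 78.40·0.7810·0.3502 = 36.744 kPa
Denominator = 78.40·sin27.9°·cos27.9° = 78.40·0.4679·0.8838 = 32.422 kPa
FS = 36.744 / 32.422 = 1.133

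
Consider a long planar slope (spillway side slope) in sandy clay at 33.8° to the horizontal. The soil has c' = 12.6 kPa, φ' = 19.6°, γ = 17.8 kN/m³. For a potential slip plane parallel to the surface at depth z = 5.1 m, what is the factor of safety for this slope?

For an infinite slope with a slip plane parallel to the surface (no pore pressure): FS = [c' + γz cos²β tanφ'] / [γz sinβ cosβ].
γz = 17.8·5.1 = 90.78 kN/m²
Numerator = 12.6 + 90.78·cos²33.8°·tan19.6° = 12.6 + 90.78·0.6905·0.3561 = 34.922 kPa
Denominator = 90.78·sin33.8°·cos33.8° = 90.78·0.5563·0.8310 = 41.965 kPa
FS = 34.922 / 41.965 = 0.832

FS = 0.83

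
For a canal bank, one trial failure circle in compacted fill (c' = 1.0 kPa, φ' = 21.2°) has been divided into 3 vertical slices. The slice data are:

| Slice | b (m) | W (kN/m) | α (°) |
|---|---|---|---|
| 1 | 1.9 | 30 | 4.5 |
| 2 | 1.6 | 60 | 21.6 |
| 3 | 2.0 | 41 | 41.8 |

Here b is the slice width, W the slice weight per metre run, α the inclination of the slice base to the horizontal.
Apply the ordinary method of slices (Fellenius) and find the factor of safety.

FS = 0.99

Ordinary method of slices: FS = Σ[c'·Δl_i + (W_i cosα_i)·tanφ'] / Σ W_i sinα_i, with Δl_i = b_i / cosα_i.
Slice 1: Δl = 1.9/cos4.5° = 1.906 m; N'_1 = 30·cos4.5° = 29.9; c'Δl = 1.91; W sinα = 2.4
Slice 2: Δl = 1.6/cos21.6° = 1.721 m; N'_2 = 60·cos21.6° = 55.8; c'Δl = 1.72; W sinα = 22.1
Slice 3: Δl = 2.0/cos41.8° = 2.683 m; N'_3 = 41·cos41.8° = 30.6; c'Δl = 2.68; W sinα = 27.3
Σc'Δl = 6.3 kN/m; ΣN' = 116.3 kN/m; ΣW sinα = 51.8 kN/m
Resisting = 6.3 + 116.3·tan21.2° = 6.3 + 45.1 = 51.4 kN/m
FS = 51.4 / 51.8 = 0.993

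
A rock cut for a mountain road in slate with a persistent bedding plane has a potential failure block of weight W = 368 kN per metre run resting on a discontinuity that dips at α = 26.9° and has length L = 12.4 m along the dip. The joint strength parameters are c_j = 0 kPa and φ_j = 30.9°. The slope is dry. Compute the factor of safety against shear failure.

Resolving the block weight along and normal to the plane and applying the Mohr–Coulomb strength on the joint:
N' = W cosα = 368·cos26.9° = 328.2 kN/m
Driving force T = W sinα = 368·sin26.9° = 166.5 kN/m
Resisting force R = c_j·L + N'·tanφ_j = 0·12.4 + 328.2·tan30.9° = 0.0 + 196.4 = 196.4 kN/m
FS = R / T = 196.4 / 166.5 = 1.180

FS = 1.18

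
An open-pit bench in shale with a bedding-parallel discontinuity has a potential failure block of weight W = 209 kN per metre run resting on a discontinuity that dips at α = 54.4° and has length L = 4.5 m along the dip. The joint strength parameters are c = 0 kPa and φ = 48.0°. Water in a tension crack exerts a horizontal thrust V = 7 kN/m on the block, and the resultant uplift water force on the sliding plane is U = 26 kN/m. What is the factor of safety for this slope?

Resolving the block weight along and normal to the plane and applying the Mohr–Coulomb strength on the joint:
N' = W cosα − U − V sinα = 209·cos54.4° − 26 − 7·sin54.4° = 90.0 kN/m
Driving force T = W sinα + V cosα = 209·sin54.4° + 7·cos54.4° = 174.0 kN/m
Resisting force R = c·L + N'·tanφ = 0·4.5 + 90.0·tan48.0° = 0.0 + 99.9 = 99.9 kN/m
FS = R / T = 99.9 / 174.0 = 0.574

FS = 0.57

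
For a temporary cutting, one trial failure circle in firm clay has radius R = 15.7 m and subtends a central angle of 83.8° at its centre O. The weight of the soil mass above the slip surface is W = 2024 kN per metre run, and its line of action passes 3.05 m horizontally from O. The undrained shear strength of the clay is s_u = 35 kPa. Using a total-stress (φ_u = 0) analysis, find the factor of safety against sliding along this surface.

Taking moments about the centre O, the resisting moment is provided by the undrained shear strength acting along the arc:
Arc length L_a = R·θ = 15.7·(83.8°·π/180) = 15.7·1.4626 = 22.96 m
M_R = s_u·L_a·R = 35·22.96·15.7 = 12617.9 kN·m/m
M_D = W·d = 2024·3.05 = 6173.2 kN·m/m
FS = M_R / M_D = 12617.9 / 6173.2 = 2.044

FS = 2.04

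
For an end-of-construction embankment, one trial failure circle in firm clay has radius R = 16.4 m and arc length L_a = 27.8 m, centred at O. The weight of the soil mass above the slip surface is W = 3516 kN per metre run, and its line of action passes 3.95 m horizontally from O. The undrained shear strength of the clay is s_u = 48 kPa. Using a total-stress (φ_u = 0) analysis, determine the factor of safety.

Taking moments about the centre O, the resisting moment is provided by the undrained shear strength acting along the arc:
M_R = s_u·L_a·R = 48·27.80·16.4 = 21884.2 kN·m/m
M_D = W·d = 3516·3.95 = 13888.2 kN·m/m
FS = M_R / M_D = 21884.2 / 13888.2 = 1.576

FS = 1.58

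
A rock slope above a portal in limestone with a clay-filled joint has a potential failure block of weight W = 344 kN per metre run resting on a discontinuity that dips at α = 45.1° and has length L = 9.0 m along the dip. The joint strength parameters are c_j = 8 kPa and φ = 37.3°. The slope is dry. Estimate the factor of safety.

Resolving the block weight along and normal to the plane and applying the Mohr–Coulomb strength on the joint:
N' = W cosα = 344·cos45.1° = 242.8 kN/m
Driving force T = W sinα = 344·sin45.1° = 243.7 kN/m
Resisting force R = c_j·L + N'·tanφ = 8·9.0 + 242.8·tan37.3° = 72.0 + 185.0 = 257.0 kN/m
FS = R / T = 257.0 / 243.7 = 1.055

FS = 1.05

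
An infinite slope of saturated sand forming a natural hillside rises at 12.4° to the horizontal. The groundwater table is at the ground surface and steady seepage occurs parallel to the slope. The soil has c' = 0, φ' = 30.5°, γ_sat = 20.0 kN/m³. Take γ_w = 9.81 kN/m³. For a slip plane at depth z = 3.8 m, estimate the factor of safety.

FS = 1.37

With seepage parallel to the slope and the water table at the surface, the effective normal stress on the slip plane uses the buoyant unit weight γ' = γ_sat − γ_w while the driving shear stress uses γ_sat:
FS = [c' + γ' z cos²β tanφ'] / [γ_sat z sinβ cosβ]
(For c' = 0 this reduces to FS = (γ'/γ_sat)·tanφ'/tanβ.)
γ' = 20.0 − 9.81 = 10.19 kN/m³
Numerator = 0.0 + 10.19·3.8·cos²12.4°·tan30.5° = 0.0 + 10.19·3.8·0.9539·0.5890 = 21.757 kPa
Denominator = 20.0·3.8·sin12.4°·cos12.4° = 20.0·3.8·0.2147·0.9767 = 15.939 kPa
FS = 21.757 / 15.939 = 1.365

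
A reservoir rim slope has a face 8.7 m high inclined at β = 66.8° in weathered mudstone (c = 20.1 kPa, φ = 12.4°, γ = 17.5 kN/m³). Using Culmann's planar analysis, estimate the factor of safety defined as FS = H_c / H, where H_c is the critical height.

H_c = (4c/γ) · sinβ cosφ / [1 − cos(β − φ)]
    = (4·20.1/17.5) · sin66.8°·cos12.4° / [1 − cos54.4°]
    = 4.594 · 0.8977 / 0.4179 = 9.87 m
FS = H_c / H = 9.87 / 8.7 = 1.134

FS = 1.13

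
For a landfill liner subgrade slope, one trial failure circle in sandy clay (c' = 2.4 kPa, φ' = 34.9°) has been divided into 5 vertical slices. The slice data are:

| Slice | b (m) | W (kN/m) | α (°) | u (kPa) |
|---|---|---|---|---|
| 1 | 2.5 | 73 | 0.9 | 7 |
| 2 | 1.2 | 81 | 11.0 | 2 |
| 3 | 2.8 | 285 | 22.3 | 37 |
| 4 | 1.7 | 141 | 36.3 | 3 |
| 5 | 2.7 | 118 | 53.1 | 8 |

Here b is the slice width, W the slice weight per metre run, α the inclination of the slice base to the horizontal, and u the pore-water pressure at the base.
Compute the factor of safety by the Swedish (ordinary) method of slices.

FS = 1.09

Ordinary method of slices: FS = Σ[c'·Δl_i + (W_i cosα_i − u_i·Δl_i)·tanφ'] / Σ W_i sinα_i, with Δl_i = b_i / cosα_i.
Slice 1: Δl = 2.5/cos0.9° = 2.500 m; N'_1 = 73·cos0.9° − 7·2.500 = 55.5; c'Δl = 6.00; W sinα = 1.1
Slice 2: Δl = 1.2/cos11.0° = 1.222 m; N'_2 = 81·cos11.0° − 2·1.222 = 77.1; c'Δl = 2.93; W sinα = 15.5
Slice 3: Δl = 2.8/cos22.3° = 3.026 m; N'_3 = 285·cos22.3° − 37·3.026 = 151.7; c'Δl = 7.26; W sinα = 108.1
Slice 4: Δl = 1.7/cos36.3° = 2.109 m; N'_4 = 141·cos36.3° − 3·2.109 = 107.3; c'Δl = 5.06; W sinα = 83.5
Slice 5: Δl = 2.7/cos53.1° = 4.497 m; N'_5 = 118·cos53.1° − 8·4.497 = 34.9; c'Δl = 10.79; W sinα = 94.4
Σc'Δl = 32.1 kN/m; ΣN' = 426.4 kN/m; ΣW sinα = 302.6 kN/m
Resisting = 32.1 + 426.4·tan34.9° = 32.1 + 297.5 = 329.5 kN/m
FS = 329.5 / 302.6 = 1.089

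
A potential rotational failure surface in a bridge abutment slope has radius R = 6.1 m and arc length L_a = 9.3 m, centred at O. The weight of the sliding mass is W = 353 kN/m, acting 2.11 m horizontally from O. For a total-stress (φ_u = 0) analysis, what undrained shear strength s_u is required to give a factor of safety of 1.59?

FS = s_u·L_a·R / (W·d), so s_u = FS·W·d / (L_a·R).
s_u = 1.59·353·2.11 / (9.30·6.1) = 1184.3 / 56.73 = 20.88 kPa

s_u = 20.9 kPa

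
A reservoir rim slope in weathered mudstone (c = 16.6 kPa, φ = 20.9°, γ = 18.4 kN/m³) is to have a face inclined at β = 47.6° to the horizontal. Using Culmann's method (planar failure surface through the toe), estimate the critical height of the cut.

H_c = 23.35 m

Culmann's analysis gives the critical failure plane at α_cr = (β + φ)/2 = (47.6 + 20.9)/2 = 34.2°, and the critical height
H_c = (4c/γ) · sinβ cosφ / [1 − cos(β − φ)]
    = (4·16.6/18.4) · sin47.6°·cos20.9° / [1 − cos(26.7°)]
    = 3.609 · 0.7385·0.9342 / [1 − 0.8934]
    = 3.609 · 0.6899 / 0.1066
    = 23.35 m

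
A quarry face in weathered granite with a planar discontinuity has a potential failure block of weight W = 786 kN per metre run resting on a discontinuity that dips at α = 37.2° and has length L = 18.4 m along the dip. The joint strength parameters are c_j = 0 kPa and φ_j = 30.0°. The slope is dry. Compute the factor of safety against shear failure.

Resolving the block weight along and normal to the plane and applying the Mohr–Coulomb strength on the joint:
N' = W cosα = 786·cos37.2° = 626.1 kN/m
Driving force T = W sinα = 786·sin37.2° = 475.2 kN/m
Resisting force R = c_j·L + N'·tanφ_j = 0·18.4 + 626.1·tan30.0° = 0.0 + 361.5 = 361.5 kN/m
FS = R / T = 361.5 / 475.2 = 0.761

FS = 0.76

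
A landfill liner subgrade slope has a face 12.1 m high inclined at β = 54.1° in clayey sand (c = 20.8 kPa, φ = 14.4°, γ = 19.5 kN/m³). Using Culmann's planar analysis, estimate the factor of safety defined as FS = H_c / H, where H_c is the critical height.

H_c = (4c/γ) · sinβ cosφ / [1 − cos(β − φ)]
    = (4·20.8/19.5) · sin54.1°·cos14.4° / [1 − cos39.7°]
    = 4.267 · 0.7846 / 0.2306 = 14.52 m
FS = H_c / H = 14.52 / 12.1 = 1.200

FS = 1.20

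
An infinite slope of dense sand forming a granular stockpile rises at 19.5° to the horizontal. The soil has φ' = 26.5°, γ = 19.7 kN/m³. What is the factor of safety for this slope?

FS = 1.41

For a dry cohesionless infinite slope the factor of safety is FS = tanφ' / tanβ.
FS = tan26.5° / tan19.5° = 0.4986 / 0.3541 = 1.408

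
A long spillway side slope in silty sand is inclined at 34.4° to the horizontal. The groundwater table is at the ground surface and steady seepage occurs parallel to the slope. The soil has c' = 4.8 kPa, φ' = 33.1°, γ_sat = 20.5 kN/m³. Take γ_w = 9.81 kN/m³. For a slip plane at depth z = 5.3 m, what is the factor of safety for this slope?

With seepage parallel to the slope and the water table at the surface, the effective normal stress on the slip plane uses the buoyant unit weight γ' = γ_sat − γ_w while the driving shear stress uses γ_sat:
FS = [c' + γ' z cos²β tanφ'] / [γ_sat z sinβ cosβ]
γ' = 20.5 − 9.81 = 10.69 kN/m³
Numerator = 4.8 + 10.69·5.3·cos²34.4°·tan33.1° = 4.8 + 10.69·5.3·0.6808·0.6519 = 29.945 kPa
Denominator = 20.5·5.3·sin34.4°·cos34.4° = 20.5·5.3·0.5650·0.8251 = 50.648 kPa
FS = 29.945 / 50.648 = 0.591

FS = 0.59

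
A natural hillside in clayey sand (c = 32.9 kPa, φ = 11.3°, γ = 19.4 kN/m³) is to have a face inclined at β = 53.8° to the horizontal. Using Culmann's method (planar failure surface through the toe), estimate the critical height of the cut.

Culmann's analysis gives the critical failure plane at α_cr = (β + φ)/2 = (53.8 + 11.3)/2 = 32.5°, and the critical height
H_c = (4c/γ) · sinβ cosφ / [1 − cos(β − φ)]
    = (4·32.9/19.4) · sin53.8°·cos11.3° / [1 − cos(42.5°)]
    = 6.784 · 0.8070·0.9806 / [1 − 0.7373]
    = 6.784 · 0.7913 / 0.2627
    = 20.43 m

H_c = 20.43 m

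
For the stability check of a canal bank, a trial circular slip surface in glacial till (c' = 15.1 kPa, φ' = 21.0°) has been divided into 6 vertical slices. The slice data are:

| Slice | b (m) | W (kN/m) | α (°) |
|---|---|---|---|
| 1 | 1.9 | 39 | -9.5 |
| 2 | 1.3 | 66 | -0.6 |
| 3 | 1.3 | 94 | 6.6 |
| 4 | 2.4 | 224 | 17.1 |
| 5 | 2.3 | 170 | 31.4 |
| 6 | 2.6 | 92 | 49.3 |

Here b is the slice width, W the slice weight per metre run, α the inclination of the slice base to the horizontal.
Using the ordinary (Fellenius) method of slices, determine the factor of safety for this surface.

FS = 1.95

Ordinary method of slices: FS = Σ[c'·Δl_i + (W_i cosα_i)·tanφ'] / Σ W_i sinα_i, with Δl_i = b_i / cosα_i.
Slice 1: Δl = 1.9/cos(-9.5°) = 1.926 m; N'_1 = 39·cos(-9.5°) = 38.5; c'Δl = 29.09; W sinα = -6.4
Slice 2: Δl = 1.3/cos(-0.6°) = 1.300 m; N'_2 = 66·cos(-0.6°) = 66.0; c'Δl = 19.63; W sinα = -0.7
Slice 3: Δl = 1.3/cos6.6° = 1.309 m; N'_3 = 94·cos6.6° = 93.4; c'Δl = 19.76; W sinα = 10.8
Slice 4: Δl = 2.4/cos17.1° = 2.511 m; N'_4 = 224·cos17.1° = 214.1; c'Δl = 37.92; W sinα = 65.9
Slice 5: Δl = 2.3/cos31.4° = 2.695 m; N'_5 = 170·cos31.4° = 145.1; c'Δl = 40.69; W sinα = 88.6
Slice 6: Δl = 2.6/cos49.3° = 3.987 m; N'_6 = 92·cos49.3° = 60.0; c'Δl = 60.21; W sinα = 69.7
Σc'Δl = 207.3 kN/m; ΣN' = 617.0 kN/m; ΣW sinα = 227.9 kN/m
Resisting = 207.3 + 617.0·tan21.0° = 207.3 + 236.9 = 444.1 kN/m
FS = 444.1 / 227.9 = 1.949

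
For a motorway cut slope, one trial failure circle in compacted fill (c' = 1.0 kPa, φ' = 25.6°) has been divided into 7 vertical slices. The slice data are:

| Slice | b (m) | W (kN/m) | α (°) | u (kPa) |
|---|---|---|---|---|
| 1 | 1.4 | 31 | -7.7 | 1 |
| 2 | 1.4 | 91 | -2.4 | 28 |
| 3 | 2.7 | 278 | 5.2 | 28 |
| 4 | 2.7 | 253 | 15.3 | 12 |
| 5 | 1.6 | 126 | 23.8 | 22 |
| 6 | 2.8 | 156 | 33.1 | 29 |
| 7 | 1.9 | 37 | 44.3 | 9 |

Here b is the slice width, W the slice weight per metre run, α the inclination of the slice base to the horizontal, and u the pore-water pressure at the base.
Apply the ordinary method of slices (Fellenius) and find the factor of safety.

FS = 1.25

Ordinary method of slices: FS = Σ[c'·Δl_i + (W_i cosα_i − u_i·Δl_i)·tanφ'] / Σ W_i sinα_i, with Δl_i = b_i / cosα_i.
Slice 1: Δl = 1.4/cos(-7.7°) = 1.413 m; N'_1 = 31·cos(-7.7°) − 1·1.413 = 29.3; c'Δl = 1.41; W sinα = -4.2
Slice 2: Δl = 1.4/cos(-2.4°) = 1.401 m; N'_2 = 91·cos(-2.4°) − 28·1.401 = 51.7; c'Δl = 1.40; W sinα = -3.8
Slice 3: Δl = 2.7/cos5.2° = 2.711 m; N'_3 = 278·cos5.2° − 28·2.711 = 200.9; c'Δl = 2.71; W sinα = 25.2
Slice 4: Δl = 2.7/cos15.3° = 2.799 m; N'_4 = 253·cos15.3° − 12·2.799 = 210.4; c'Δl = 2.80; W sinα = 66.8
Slice 5: Δl = 1.6/cos23.8° = 1.749 m; N'_5 = 126·cos23.8° − 22·1.749 = 76.8; c'Δl = 1.75; W sinα = 50.8
Slice 6: Δl = 2.8/cos33.1° = 3.342 m; N'_6 = 156·cos33.1° − 29·3.342 = 33.8; c'Δl = 3.34; W sinα = 85.2
Slice 7: Δl = 1.9/cos44.3° = 2.655 m; N'_7 = 37·cos44.3° − 9·2.655 = 2.6; c'Δl = 2.65; W sinα = 25.8
Σc'Δl = 16.1 kN/m; ΣN' = 605.5 kN/m; ΣW sinα = 245.9 kN/m
Resisting = 16.1 + 605.5·tan25.6° = 16.1 + 290.1 = 306.2 kN/m
FS = 306.2 / 245.9 = 1.245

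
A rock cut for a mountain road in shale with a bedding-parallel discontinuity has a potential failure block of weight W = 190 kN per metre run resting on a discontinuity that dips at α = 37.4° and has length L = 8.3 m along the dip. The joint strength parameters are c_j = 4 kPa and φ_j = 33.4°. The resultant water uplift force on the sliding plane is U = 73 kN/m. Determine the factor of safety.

FS = 0.73

Resolving the block weight along and normal to the plane and applying the Mohr–Coulomb strength on the joint:
N' = W cosα − U = 190·cos37.4° − 73 = 77.9 kN/m
Driving force T = W sinα = 190·sin37.4° = 115.4 kN/m
Resisting force R = c_j·L + N'·tanφ_j = 4·8.3 + 77.9·tan33.4° = 33.2 + 51.4 = 84.6 kN/m
FS = R / T = 84.6 / 115.4 = 0.733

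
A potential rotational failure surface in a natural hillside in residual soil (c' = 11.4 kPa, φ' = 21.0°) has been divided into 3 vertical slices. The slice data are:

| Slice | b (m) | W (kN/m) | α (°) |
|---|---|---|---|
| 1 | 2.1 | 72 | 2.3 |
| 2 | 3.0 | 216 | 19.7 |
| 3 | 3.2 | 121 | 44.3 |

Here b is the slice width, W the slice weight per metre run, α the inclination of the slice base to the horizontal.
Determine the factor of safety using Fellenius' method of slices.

FS = 1.56

Ordinary method of slices: FS = Σ[c'·Δl_i + (W_i cosα_i)·tanφ'] / Σ W_i sinα_i, with Δl_i = b_i / cosα_i.
Slice 1: Δl = 2.1/cos2.3° = 2.102 m; N'_1 = 72·cos2.3° = 71.9; c'Δl = 23.96; W sinα = 2.9
Slice 2: Δl = 3.0/cos19.7° = 3.187 m; N'_2 = 216·cos19.7° = 203.4; c'Δl = 36.33; W sinα = 72.8
Slice 3: Δl = 3.2/cos44.3° = 4.471 m; N'_3 = 121·cos44.3° = 86.6; c'Δl = 50.97; W sinα = 84.5
Σc'Δl = 111.3 kN/m; ΣN' = 361.9 kN/m; ΣW sinα = 160.2 kN/m
Resisting = 111.3 + 361.9·tan21.0° = 111.3 + 138.9 = 250.2 kN/m
FS = 250.2 / 160.2 = 1.562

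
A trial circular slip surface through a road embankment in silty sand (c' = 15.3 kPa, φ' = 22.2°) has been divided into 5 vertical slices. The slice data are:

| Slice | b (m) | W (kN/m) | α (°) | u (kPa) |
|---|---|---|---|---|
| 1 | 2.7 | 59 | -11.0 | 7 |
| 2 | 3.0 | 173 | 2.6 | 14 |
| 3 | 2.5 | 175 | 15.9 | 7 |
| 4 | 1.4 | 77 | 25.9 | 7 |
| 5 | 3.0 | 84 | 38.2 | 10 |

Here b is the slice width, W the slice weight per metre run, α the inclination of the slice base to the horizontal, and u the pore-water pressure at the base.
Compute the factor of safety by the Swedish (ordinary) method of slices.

FS = 2.89

Ordinary method of slices: FS = Σ[c'·Δl_i + (W_i cosα_i − u_i·Δl_i)·tanφ'] / Σ W_i sinα_i, with Δl_i = b_i / cosα_i.
Slice 1: Δl = 2.7/cos(-11.0°) = 2.751 m; N'_1 = 59·cos(-11.0°) − 7·2.751 = 38.7; c'Δl = 42.08; W sinα = -11.3
Slice 2: Δl = 3.0/cos2.6° = 3.003 m; N'_2 = 173·cos2.6° − 14·3.003 = 130.8; c'Δl = 45.95; W sinα = 7.8
Slice 3: Δl = 2.5/cos15.9° = 2.599 m; N'_3 = 175·cos15.9° − 7·2.599 = 150.1; c'Δl = 39.77; W sinα = 47.9
Slice 4: Δl = 1.4/cos25.9° = 1.556 m; N'_4 = 77·cos25.9° − 7·1.556 = 58.4; c'Δl = 23.81; W sinα = 33.6
Slice 5: Δl = 3.0/cos38.2° = 3.817 m; N'_5 = 84·cos38.2° − 10·3.817 = 27.8; c'Δl = 58.41; W sinα = 51.9
Σc'Δl = 210.0 kN/m; ΣN' = 405.8 kN/m; ΣW sinα = 130.1 kN/m
Resisting = 210.0 + 405.8·tan22.2° = 210.0 + 165.6 = 375.6 kN/m
FS = 375.6 / 130.1 = 2.887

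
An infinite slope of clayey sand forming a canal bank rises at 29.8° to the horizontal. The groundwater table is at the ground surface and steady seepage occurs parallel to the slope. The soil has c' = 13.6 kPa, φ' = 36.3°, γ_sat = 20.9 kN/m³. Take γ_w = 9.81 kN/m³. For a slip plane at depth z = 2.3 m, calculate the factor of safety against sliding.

With seepage parallel to the slope and the water table at the surface, the effective normal stress on the slip plane uses the buoyant unit weight γ' = γ_sat − γ_w while the driving shear stress uses γ_sat:
FS = [c' + γ' z cos²β tanφ'] / [γ_sat z sinβ cosβ]
γ' = 20.9 − 9.81 = 11.09 kN/m³
Numerator = 13.6 + 11.09·2.3·cos²29.8°·tan36.3° = 13.6 + 11.09·2.3·0.7530·0.7346 = 27.709 kPa
Denominator = 20.9·2.3·sin29.8°·cos29.8° = 20.9·2.3·0.4970·0.8678 = 20.731 kPa
FS = 27.709 / 20.731 = 1.337

FS = 1.34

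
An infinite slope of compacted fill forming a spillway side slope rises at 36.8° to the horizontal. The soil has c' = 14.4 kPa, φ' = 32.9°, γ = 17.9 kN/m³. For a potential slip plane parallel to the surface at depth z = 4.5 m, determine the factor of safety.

FS = 1.24

For an infinite slope with a slip plane parallel to the surface (no pore pressure): FS = [c' + γz cos²β tanφ'] / [γz sinβ cosβ].
γz = 17.9·4.5 = 80.55 kN/m²
Numerator = 14.4 + 80.55·cos²36.8°·tan32.9° = 14.4 + 80.55·0.6412·0.6469 = 47.811 kPa
Denominator = 80.55·sin36.8°·cos36.8° = 80.55·0.5990·0.8007 = 38.636 kPa
FS = 47.811 / 38.636 = 1.237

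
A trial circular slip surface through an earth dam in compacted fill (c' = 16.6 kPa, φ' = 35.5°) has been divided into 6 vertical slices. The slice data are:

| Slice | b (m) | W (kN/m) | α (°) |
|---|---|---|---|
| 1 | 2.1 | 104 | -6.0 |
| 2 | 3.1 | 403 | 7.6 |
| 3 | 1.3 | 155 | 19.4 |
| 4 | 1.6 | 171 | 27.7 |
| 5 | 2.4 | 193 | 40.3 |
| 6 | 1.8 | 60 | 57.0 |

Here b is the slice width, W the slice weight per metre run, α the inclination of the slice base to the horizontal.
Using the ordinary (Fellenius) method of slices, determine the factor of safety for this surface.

Ordinary method of slices: FS = Σ[c'·Δl_i + (W_i cosα_i)·tanφ'] / Σ W_i sinα_i, with Δl_i = b_i / cosα_i.
Slice 1: Δl = 2.1/cos(-6.0°) = 2.112 m; N'_1 = 104·cos(-6.0°) = 103.4; c'Δl = 35.05; W sinα = -10.9
Slice 2: Δl = 3.1/cos7.6° = 3.127 m; N'_2 = 403·cos7.6° = 399.5; c'Δl = 51.92; W sinα = 53.3
Slice 3: Δl = 1.3/cos19.4° = 1.378 m; N'_3 = 155·cos19.4° = 146.2; c'Δl = 22.88; W sinα = 51.5
Slice 4: Δl = 1.6/cos27.7° = 1.807 m; N'_4 = 171·cos27.7° = 151.4; c'Δl = 30.00; W sinα = 79.5
Slice 5: Δl = 2.4/cos40.3° = 3.147 m; N'_5 = 193·cos40.3° = 147.2; c'Δl = 52.24; W sinα = 124.8
Slice 6: Δl = 1.8/cos57.0° = 3.305 m; N'_6 = 60·cos57.0° = 32.7; c'Δl = 54.86; W sinα = 50.3
Σc'Δl = 246.9 kN/m; ΣN' = 980.4 kN/m; ΣW sinα = 348.6 kN/m
Resisting = 246.9 + 980.4·tan35.5° = 246.9 + 699.3 = 946.2 kN/m
FS = 946.2 / 348.6 = 2.715

FS = 2.71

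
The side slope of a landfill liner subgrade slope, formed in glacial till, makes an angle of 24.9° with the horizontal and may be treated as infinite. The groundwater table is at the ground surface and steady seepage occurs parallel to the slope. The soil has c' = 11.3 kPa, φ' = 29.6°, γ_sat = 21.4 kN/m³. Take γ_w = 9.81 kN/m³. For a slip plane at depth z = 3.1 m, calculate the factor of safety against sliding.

With seepage parallel to the slope and the water table at the surface, the effective normal stress on the slip plane uses the buoyant unit weight γ' = γ_sat − γ_w while the driving shear stress uses γ_sat:
FS = [c' + γ' z cos²β tanφ'] / [γ_sat z sinβ cosβ]
γ' = 21.4 − 9.81 = 11.59 kN/m³
Numerator = 11.3 + 11.59·3.1·cos²24.9°·tan29.6° = 11.3 + 11.59·3.1·0.8227·0.5681 = 28.092 kPa
Denominator = 21.4·3.1·sin24.9°·cos24.9° = 21.4·3.1·0.4210·0.9070 = 25.335 kPa
FS = 28.092 / 25.335 = 1.109

FS = 1.11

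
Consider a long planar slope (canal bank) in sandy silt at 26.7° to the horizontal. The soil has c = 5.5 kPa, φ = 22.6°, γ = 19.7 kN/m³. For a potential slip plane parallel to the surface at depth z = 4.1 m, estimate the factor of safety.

FS = 1.00

For an infinite slope with a slip plane parallel to the surface (no pore pressure): FS = [c + γz cos²β tanφ] / [γz sinβ cosβ].
γz = 19.7·4.1 = 80.77 kN/m²
Numerator = 5.5 + 80.77·cos²26.7°·tan22.6° = 5.5 + 80.77·0.7981·0.4163 = 32.334 kPa
Denominator = 80.77·sin26.7°·cos26.7° = 80.77·0.4493·0.8934 = 32.422 kPa
FS = 32.334 / 32.422 = 0.997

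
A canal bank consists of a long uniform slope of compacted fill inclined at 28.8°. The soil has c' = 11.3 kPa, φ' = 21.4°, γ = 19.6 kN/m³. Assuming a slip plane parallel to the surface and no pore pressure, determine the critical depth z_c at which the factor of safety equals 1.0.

z_c = 4.76 m

Setting FS = 1.00 in FS = [c' + γz cos²β tanφ'] / [γz sinβ cosβ] and solving for z:
z = c' / [γ cosβ (FS·sinβ − cosβ·tanφ')]
  = 11.3 / [19.6·cos28.8°·(1.00·sin28.8° − cos28.8°·tan21.4°)]
  = 11.3 / [19.6·0.8763·(1.00·0.4818 − 0.8763·0.3919)]
  = 11.3 / 2.3760 = 4.756 m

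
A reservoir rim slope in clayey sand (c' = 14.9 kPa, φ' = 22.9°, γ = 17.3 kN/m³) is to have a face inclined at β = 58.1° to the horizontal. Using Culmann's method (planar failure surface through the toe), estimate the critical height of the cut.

Culmann's analysis gives the critical failure plane at α_cr = (β + φ')/2 = (58.1 + 22.9)/2 = 40.5°, and the critical height
H_c = (4c'/γ) · sinβ cosφ' / [1 − cos(β − φ')]
    = (4·14.9/17.3) · sin58.1°·cos22.9° / [1 − cos(35.2°)]
    = 3.445 · 0.8490·0.9212 / [1 − 0.8171]
    = 3.445 · 0.7821 / 0.1829
    = 14.73 m

H_c = 14.73 m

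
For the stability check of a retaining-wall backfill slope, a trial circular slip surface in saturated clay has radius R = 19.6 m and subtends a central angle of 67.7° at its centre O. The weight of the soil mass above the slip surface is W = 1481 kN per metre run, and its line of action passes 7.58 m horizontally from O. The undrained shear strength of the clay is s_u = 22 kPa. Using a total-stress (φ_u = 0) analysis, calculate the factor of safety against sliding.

FS = 0.89

Taking moments about the centre O, the resisting moment is provided by the undrained shear strength acting along the arc:
Arc length L_a = R·θ = 19.6·(67.7°·π/180) = 19.6·1.1816 = 23.16 m
M_R = s_u·L_a·R = 22·23.16·19.6 = 9986.2 kN·m/m
M_D = W·d = 1481·7.58 = 11226.0 kN·m/m
FS = M_R / M_D = 9986.2 / 11226.0 = 0.890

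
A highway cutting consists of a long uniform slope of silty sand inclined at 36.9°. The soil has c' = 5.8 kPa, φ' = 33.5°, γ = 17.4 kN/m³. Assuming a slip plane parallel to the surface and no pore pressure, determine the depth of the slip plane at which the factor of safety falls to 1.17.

Setting FS = 1.17 in FS = [c' + γz cos²β tanφ'] / [γz sinβ cosβ] and solving for z:
z = c' / [γ cosβ (FS·sinβ − cosβ·tanφ')]
  = 5.8 / [17.4·cos36.9°·(1.17·sin36.9° − cos36.9°·tan33.5°)]
  = 5.8 / [17.4·0.7997·(1.17·0.6004 − 0.7997·0.6619)]
  = 5.8 / 2.4099 = 2.407 m

z = 2.41 m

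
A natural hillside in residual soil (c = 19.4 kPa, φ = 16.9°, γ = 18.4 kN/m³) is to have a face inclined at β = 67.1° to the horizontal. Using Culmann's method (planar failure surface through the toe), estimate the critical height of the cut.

Culmann's analysis gives the critical failure plane at α_cr = (β + φ)/2 = (67.1 + 16.9)/2 = 42.0°, and the critical height
H_c = (4c/γ) · sinβ cosφ / [1 − cos(β − φ)]
    = (4·19.4/18.4) · sin67.1°·cos16.9° / [1 − cos(50.2°)]
    = 4.217 · 0.9212·0.9568 / [1 − 0.6401]
    = 4.217 · 0.8814 / 0.3599
    = 10.33 m

H_c = 10.33 m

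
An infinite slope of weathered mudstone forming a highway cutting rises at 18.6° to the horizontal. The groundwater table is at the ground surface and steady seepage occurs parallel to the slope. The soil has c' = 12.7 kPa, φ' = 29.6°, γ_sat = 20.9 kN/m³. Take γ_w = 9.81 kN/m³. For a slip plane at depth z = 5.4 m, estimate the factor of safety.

FS = 1.27

With seepage parallel to the slope and the water table at the surface, the effective normal stress on the slip plane uses the buoyant unit weight γ' = γ_sat − γ_w while the driving shear stress uses γ_sat:
FS = [c' + γ' z cos²β tanφ'] / [γ_sat z sinβ cosβ]
γ' = 20.9 − 9.81 = 11.09 kN/m³
Numerator = 12.7 + 11.09·5.4·cos²18.6°·tan29.6° = 12.7 + 11.09·5.4·0.8983·0.5681 = 43.259 kPa
Denominator = 20.9·5.4·sin18.6°·cos18.6° = 20.9·5.4·0.3190·0.9478 = 34.118 kPa
FS = 43.259 / 34.118 = 1.268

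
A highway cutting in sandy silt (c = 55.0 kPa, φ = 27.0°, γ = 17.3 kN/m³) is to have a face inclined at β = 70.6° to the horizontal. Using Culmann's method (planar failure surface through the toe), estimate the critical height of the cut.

Culmann's analysis gives the critical failure plane at α_cr = (β + φ)/2 = (70.6 + 27.0)/2 = 48.8°, and the critical height
H_c = (4c/γ) · sinβ cosφ / [1 − cos(β − φ)]
    = (4·55.0/17.3) · sin70.6°·cos27.0° / [1 − cos(43.6°)]
    = 12.717 · 0.9432·0.8910 / [1 − 0.7242]
    = 12.717 · 0.8404 / 0.2758
    = 38.75 m

H_c = 38.75 m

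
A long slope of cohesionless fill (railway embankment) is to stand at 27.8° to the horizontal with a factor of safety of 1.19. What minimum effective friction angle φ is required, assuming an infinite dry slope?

FS = tanφ/tanβ ⇒ tanφ = FS · tanβ = 1.19 · tan27.8° = 0.6274
φ = arctan(0.6274) = 32.10°

φ = 32.1°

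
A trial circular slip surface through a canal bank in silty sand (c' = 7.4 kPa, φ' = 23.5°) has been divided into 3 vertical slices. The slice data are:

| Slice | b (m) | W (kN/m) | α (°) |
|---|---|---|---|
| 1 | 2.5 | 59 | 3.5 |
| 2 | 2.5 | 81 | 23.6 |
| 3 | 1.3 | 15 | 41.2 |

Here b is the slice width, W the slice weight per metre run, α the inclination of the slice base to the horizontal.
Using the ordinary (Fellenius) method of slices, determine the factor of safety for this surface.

Ordinary method of slices: FS = Σ[c'·Δl_i + (W_i cosα_i)·tanφ'] / Σ W_i sinα_i, with Δl_i = b_i / cosα_i.
Slice 1: Δl = 2.5/cos3.5° = 2.505 m; N'_1 = 59·cos3.5° = 58.9; c'Δl = 18.53; W sinα = 3.6
Slice 2: Δl = 2.5/cos23.6° = 2.728 m; N'_2 = 81·cos23.6° = 74.2; c'Δl = 20.19; W sinα = 32.4
Slice 3: Δl = 1.3/cos41.2° = 1.728 m; N'_3 = 15·cos41.2° = 11.3; c'Δl = 12.79; W sinα = 9.9
Σc'Δl = 51.5 kN/m; ΣN' = 144.4 kN/m; ΣW sinα = 45.9 kN/m
Resisting = 51.5 + 144.4·tan23.5° = 51.5 + 62.8 = 114.3 kN/m
FS = 114.3 / 45.9 = 2.490

FS = 2.49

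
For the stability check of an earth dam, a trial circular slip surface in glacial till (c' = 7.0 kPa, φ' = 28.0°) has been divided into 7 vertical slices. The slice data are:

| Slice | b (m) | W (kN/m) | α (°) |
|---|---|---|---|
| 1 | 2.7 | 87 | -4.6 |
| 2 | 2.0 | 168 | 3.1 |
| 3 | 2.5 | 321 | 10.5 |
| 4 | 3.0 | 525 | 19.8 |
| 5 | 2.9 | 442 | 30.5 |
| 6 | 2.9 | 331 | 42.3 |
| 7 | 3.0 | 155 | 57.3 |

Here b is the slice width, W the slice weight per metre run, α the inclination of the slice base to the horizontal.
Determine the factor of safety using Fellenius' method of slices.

FS = 1.36

Ordinary method of slices: FS = Σ[c'·Δl_i + (W_i cosα_i)·tanφ'] / Σ W_i sinα_i, with Δl_i = b_i / cosα_i.
Slice 1: Δl = 2.7/cos(-4.6°) = 2.709 m; N'_1 = 87·cos(-4.6°) = 86.7; c'Δl = 18.96; W sinα = -7.0
Slice 2: Δl = 2.0/cos3.1° = 2.003 m; N'_2 = 168·cos3.1° = 167.8; c'Δl = 14.02; W sinα = 9.1
Slice 3: Δl = 2.5/cos10.5° = 2.543 m; N'_3 = 321·cos10.5° = 315.6; c'Δl = 17.80; W sinα = 58.5
Slice 4: Δl = 3.0/cos19.8° = 3.189 m; N'_4 = 525·cos19.8° = 494.0; c'Δl = 22.32; W sinα = 177.8
Slice 5: Δl = 2.9/cos30.5° = 3.366 m; N'_5 = 442·cos30.5° = 380.8; c'Δl = 23.56; W sinα = 224.3
Slice 6: Δl = 2.9/cos42.3° = 3.921 m; N'_6 = 331·cos42.3° = 244.8; c'Δl = 27.45; W sinα = 222.8
Slice 7: Δl = 3.0/cos57.3° = 5.553 m; N'_7 = 155·cos57.3° = 83.7; c'Δl = 38.87; W sinα = 130.4
Σc'Δl = 163.0 kN/m; ΣN' = 1773.5 kN/m; ΣW sinα = 816.0 kN/m
Resisting = 163.0 + 1773.5·tan28.0° = 163.0 + 943.0 = 1105.9 kN/m
FS = 1105.9 / 816.0 = 1.355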